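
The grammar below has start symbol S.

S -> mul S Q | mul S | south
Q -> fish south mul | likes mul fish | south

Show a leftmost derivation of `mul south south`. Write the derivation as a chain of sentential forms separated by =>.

S => mul S Q   [S -> mul S Q]
mul S Q => mul south Q   [S -> south]
mul south Q => mul south south   [Q -> south]

S => mul S Q => mul south Q => mul south south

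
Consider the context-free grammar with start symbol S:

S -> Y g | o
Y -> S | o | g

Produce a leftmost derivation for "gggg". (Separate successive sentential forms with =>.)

S => Yg   [S -> Y g]
Yg => Sg   [Y -> S]
Sg => Ygg   [S -> Y g]
Ygg => Sgg   [Y -> S]
Sgg => Yggg   [S -> Y g]
Yggg => gggg   [Y -> g]

S=>Yg=>Sg=>Ygg=>Sgg=>Yggg=>gggg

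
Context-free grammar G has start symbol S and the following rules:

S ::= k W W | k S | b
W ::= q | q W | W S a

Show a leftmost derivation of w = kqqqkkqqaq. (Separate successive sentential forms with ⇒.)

S ⇒ kWW   [S ::= k W W]
kWW ⇒ kWSaW   [W ::= W S a]
kWSaW ⇒ kqWSaW   [W ::= q W]
kqWSaW ⇒ kqqWSaW   [W ::= q W]
kqqWSaW ⇒ kqqqSaW   [W ::= q]
kqqqSaW ⇒ kqqqkSaW   [S ::= k S]
kqqqkSaW ⇒ kqqqkkWWaW   [S ::= k W W]
kqqqkkWWaW ⇒ kqqqkkqWaW   [W ::= q]
kqqqkkqWaW ⇒ kqqqkkqqaW   [W ::= q]
kqqqkkqqaW ⇒ kqqqkkqqaq   [W ::= q]

S ⇒ kWW ⇒ kWSaW ⇒ kqWSaW ⇒ kqqWSaW ⇒ kqqqSaW ⇒ kqqqkSaW ⇒ kqqqkkWWaW ⇒ kqqqkkqWaW ⇒ kqqqkkqqaW ⇒ kqqqkkqqaq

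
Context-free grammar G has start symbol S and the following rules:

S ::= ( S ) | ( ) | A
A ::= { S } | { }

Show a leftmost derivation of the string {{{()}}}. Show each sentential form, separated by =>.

S => A => {S} => {A} => {{S}} => {{A}} => {{{S}}} => {{{()}}}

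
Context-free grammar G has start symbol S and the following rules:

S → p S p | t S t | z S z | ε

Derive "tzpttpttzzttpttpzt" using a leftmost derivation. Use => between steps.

S => tSt   [S → t S t]
tSt => tzSzt   [S → z S z]
tzSzt => tzpSpzt   [S → p S p]
tzpSpzt => tzptStpzt   [S → t S t]
tzptStpzt => tzpttSttpzt   [S → t S t]
tzpttSttpzt => tzpttpSpttpzt   [S → p S p]
tzpttpSpttpzt => tzpttptStpttpzt   [S → t S t]
tzpttptStpttpzt => tzpttpttSttpttpzt   [S → t S t]
tzpttpttSttpttpzt => tzpttpttzSzttpttpzt   [S → z S z]
tzpttpttzSzttpttpzt => tzpttpttzzttpttpzt   [S → ε]

S => tSt => tzSzt => tzpSpzt => tzptStpzt => tzpttSttpzt => tzpttpSpttpzt => tzpttptStpttpzt => tzpttpttSttpttpzt => tzpttpttzSzttpttpzt => tzpttpttzzttpttpzt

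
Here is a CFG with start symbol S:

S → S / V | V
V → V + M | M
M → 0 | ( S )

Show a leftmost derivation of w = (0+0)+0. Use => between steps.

S => V   [S → V]
V => V+M   [V → V + M]
V+M => M+M   [V → M]
M+M => (S)+M   [M → ( S )]
(S)+M => (V)+M   [S → V]
(V)+M => (V+M)+M   [V → V + M]
(V+M)+M => (M+M)+M   [V → M]
(M+M)+M => (0+M)+M   [M → 0]
(0+M)+M => (0+0)+M   [M → 0]
(0+0)+M => (0+0)+0   [M → 0]

S=>V=>V+M=>M+M=>(S)+M=>(V)+M=>(V+M)+M=>(M+M)+M=>(0+M)+M=>(0+0)+M=>(0+0)+0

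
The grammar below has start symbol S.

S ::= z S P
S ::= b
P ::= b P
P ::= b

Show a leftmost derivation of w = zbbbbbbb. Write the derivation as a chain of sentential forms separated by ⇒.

S⇒zSP⇒zbP⇒zbbP⇒zbbbP⇒zbbbbP⇒zbbbbbP⇒zbbbbbbP⇒zbbbbbbb

S ⇒ zSP   [S ::= z S P]
zSP ⇒ zbP   [S ::= b]
zbP ⇒ zbbP   [P ::= b P]
zbbP ⇒ zbbbP   [P ::= b P]
zbbbP ⇒ zbbbbP   [P ::= b P]
zbbbbP ⇒ zbbbbbP   [P ::= b P]
zbbbbbP ⇒ zbbbbbbP   [P ::= b P]
zbbbbbbP ⇒ zbbbbbbb   [P ::= b]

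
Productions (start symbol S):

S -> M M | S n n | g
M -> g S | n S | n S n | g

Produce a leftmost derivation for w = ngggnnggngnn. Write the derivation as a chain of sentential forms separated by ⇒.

S ⇒ Snn   [S -> S n n]
Snn ⇒ MMnn   [S -> M M]
MMnn ⇒ nSnMnn   [M -> n S n]
nSnMnn ⇒ nMMnMnn   [S -> M M]
nMMnMnn ⇒ ngSMnMnn   [M -> g S]
ngSMnMnn ⇒ ngMMMnMnn   [S -> M M]
ngMMMnMnn ⇒ nggSMMnMnn   [M -> g S]
nggSMMnMnn ⇒ nggSnnMMnMnn   [S -> S n n]
nggSnnMMnMnn ⇒ ngggnnMMnMnn   [S -> g]
ngggnnMMnMnn ⇒ ngggnngMnMnn   [M -> g]
ngggnngMnMnn ⇒ ngggnnggnMnn   [M -> g]
ngggnnggnMnn ⇒ ngggnnggngnn   [M -> g]

S ⇒ Snn ⇒ MMnn ⇒ nSnMnn ⇒ nMMnMnn ⇒ ngSMnMnn ⇒ ngMMMnMnn ⇒ nggSMMnMnn ⇒ nggSnnMMnMnn ⇒ ngggnnMMnMnn ⇒ ngggnngMnMnn ⇒ ngggnnggnMnn ⇒ ngggnnggngnn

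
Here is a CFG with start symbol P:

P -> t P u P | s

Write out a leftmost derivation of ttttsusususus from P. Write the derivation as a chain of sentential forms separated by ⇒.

P ⇒ tPuP   [P -> t P u P]
tPuP ⇒ ttPuPuP   [P -> t P u P]
ttPuPuP ⇒ tttPuPuPuP   [P -> t P u P]
tttPuPuPuP ⇒ ttttPuPuPuPuP   [P -> t P u P]
ttttPuPuPuPuP ⇒ ttttsuPuPuPuP   [P -> s]
ttttsuPuPuPuP ⇒ ttttsusuPuPuP   [P -> s]
ttttsusuPuPuP ⇒ ttttsususuPuP   [P -> s]
ttttsususuPuP ⇒ ttttsusususuP   [P -> s]
ttttsusususuP ⇒ ttttsusususus   [P -> s]

P ⇒ tPuP ⇒ ttPuPuP ⇒ tttPuPuPuP ⇒ ttttPuPuPuPuP ⇒ ttttsuPuPuPuP ⇒ ttttsusuPuPuP ⇒ ttttsususuPuP ⇒ ttttsusususuP ⇒ ttttsusususus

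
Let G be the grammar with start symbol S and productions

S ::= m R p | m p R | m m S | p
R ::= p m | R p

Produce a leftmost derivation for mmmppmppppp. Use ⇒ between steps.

S ⇒ mmS ⇒ mmmpR ⇒ mmmpRp ⇒ mmmpRpp ⇒ mmmpRppp ⇒ mmmpRpppp ⇒ mmmpRppppp ⇒ mmmppmppppp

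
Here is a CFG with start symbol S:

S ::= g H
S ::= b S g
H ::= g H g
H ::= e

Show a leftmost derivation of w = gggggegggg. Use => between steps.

S => gH => ggHg => gggHgg => ggggHggg => gggggHgggg => gggggegggg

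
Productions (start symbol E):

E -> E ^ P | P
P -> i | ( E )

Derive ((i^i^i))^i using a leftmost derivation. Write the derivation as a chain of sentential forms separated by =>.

E=>E^P=>P^P=>(E)^P=>(P)^P=>((E))^P=>((E^P))^P=>((E^P^P))^P=>((P^P^P))^P=>((i^P^P))^P=>((i^i^P))^P=>((i^i^i))^P=>((i^i^i))^i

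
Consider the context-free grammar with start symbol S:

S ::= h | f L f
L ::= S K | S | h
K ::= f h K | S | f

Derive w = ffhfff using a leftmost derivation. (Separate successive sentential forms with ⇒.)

S ⇒ fLf ⇒ fSf ⇒ ffLff ⇒ ffSKff ⇒ ffhKff ⇒ ffhfff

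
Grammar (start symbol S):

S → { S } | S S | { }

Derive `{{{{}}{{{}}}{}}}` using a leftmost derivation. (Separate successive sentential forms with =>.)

S => {S}   [S → { S }]
{S} => {{S}}   [S → { S }]
{{S}} => {{SS}}   [S → S S]
{{SS}} => {{SSS}}   [S → S S]
{{SSS}} => {{{S}SS}}   [S → { S }]
{{{S}SS}} => {{{{}}SS}}   [S → { }]
{{{{}}SS}} => {{{{}}{S}S}}   [S → { S }]
{{{{}}{S}S}} => {{{{}}{{S}}S}}   [S → { S }]
{{{{}}{{S}}S}} => {{{{}}{{{}}}S}}   [S → { }]
{{{{}}{{{}}}S}} => {{{{}}{{{}}}{}}}   [S → { }]

S => {S} => {{S}} => {{SS}} => {{SSS}} => {{{S}SS}} => {{{{}}SS}} => {{{{}}{S}S}} => {{{{}}{{S}}S}} => {{{{}}{{{}}}S}} => {{{{}}{{{}}}{}}}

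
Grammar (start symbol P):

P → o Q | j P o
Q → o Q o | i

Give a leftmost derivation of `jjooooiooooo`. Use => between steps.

P => jPo   [P → j P o]
jPo => jjPoo   [P → j P o]
jjPoo => jjoQoo   [P → o Q]
jjoQoo => jjooQooo   [Q → o Q o]
jjooQooo => jjoooQoooo   [Q → o Q o]
jjoooQoooo => jjooooQooooo   [Q → o Q o]
jjooooQooooo => jjooooiooooo   [Q → i]

P => jPo => jjPoo => jjoQoo => jjooQooo => jjoooQoooo => jjooooQooooo => jjooooiooooo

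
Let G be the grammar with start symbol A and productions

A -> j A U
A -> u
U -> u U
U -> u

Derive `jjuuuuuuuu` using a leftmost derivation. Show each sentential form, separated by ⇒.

A ⇒ jAU ⇒ jjAUU ⇒ jjuUU ⇒ jjuuUU ⇒ jjuuuUU ⇒ jjuuuuUU ⇒ jjuuuuuU ⇒ jjuuuuuuU ⇒ jjuuuuuuuU ⇒ jjuuuuuuuu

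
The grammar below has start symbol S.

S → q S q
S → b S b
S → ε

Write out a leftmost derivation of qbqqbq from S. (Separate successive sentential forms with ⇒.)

S⇒qSq⇒qbSbq⇒qbqSqbq⇒qbqqbq

S ⇒ qSq   [S → q S q]
qSq ⇒ qbSbq   [S → b S b]
qbSbq ⇒ qbqSqbq   [S → q S q]
qbqSqbq ⇒ qbqqbq   [S → ε]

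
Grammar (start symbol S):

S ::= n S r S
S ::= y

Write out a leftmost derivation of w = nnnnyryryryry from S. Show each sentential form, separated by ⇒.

S⇒nSrS⇒nnSrSrS⇒nnnSrSrSrS⇒nnnnSrSrSrSrS⇒nnnnyrSrSrSrS⇒nnnnyryrSrSrS⇒nnnnyryryrSrS⇒nnnnyryryryrS⇒nnnnyryryryry

S ⇒ nSrS   [S ::= n S r S]
nSrS ⇒ nnSrSrS   [S ::= n S r S]
nnSrSrS ⇒ nnnSrSrSrS   [S ::= n S r S]
nnnSrSrSrS ⇒ nnnnSrSrSrSrS   [S ::= n S r S]
nnnnSrSrSrSrS ⇒ nnnnyrSrSrSrS   [S ::= y]
nnnnyrSrSrSrS ⇒ nnnnyryrSrSrS   [S ::= y]
nnnnyryrSrSrS ⇒ nnnnyryryrSrS   [S ::= y]
nnnnyryryrSrS ⇒ nnnnyryryryrS   [S ::= y]
nnnnyryryryrS ⇒ nnnnyryryryry   [S ::= y]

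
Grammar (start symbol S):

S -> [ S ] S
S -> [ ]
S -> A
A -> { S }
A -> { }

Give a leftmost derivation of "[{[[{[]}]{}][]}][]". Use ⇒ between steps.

S ⇒ [S]S ⇒ [A]S ⇒ [{S}]S ⇒ [{[S]S}]S ⇒ [{[[S]S]S}]S ⇒ [{[[A]S]S}]S ⇒ [{[[{S}]S]S}]S ⇒ [{[[{[]}]S]S}]S ⇒ [{[[{[]}]A]S}]S ⇒ [{[[{[]}]{}]S}]S ⇒ [{[[{[]}]{}][]}]S ⇒ [{[[{[]}]{}][]}][]

S ⇒ [S]S   [S -> [ S ] S]
[S]S ⇒ [A]S   [S -> A]
[A]S ⇒ [{S}]S   [A -> { S }]
[{S}]S ⇒ [{[S]S}]S   [S -> [ S ] S]
[{[S]S}]S ⇒ [{[[S]S]S}]S   [S -> [ S ] S]
[{[[S]S]S}]S ⇒ [{[[A]S]S}]S   [S -> A]
[{[[A]S]S}]S ⇒ [{[[{S}]S]S}]S   [A -> { S }]
[{[[{S}]S]S}]S ⇒ [{[[{[]}]S]S}]S   [S -> [ ]]
[{[[{[]}]S]S}]S ⇒ [{[[{[]}]A]S}]S   [S -> A]
[{[[{[]}]A]S}]S ⇒ [{[[{[]}]{}]S}]S   [A -> { }]
[{[[{[]}]{}]S}]S ⇒ [{[[{[]}]{}][]}]S   [S -> [ ]]
[{[[{[]}]{}][]}]S ⇒ [{[[{[]}]{}][]}][]   [S -> [ ]]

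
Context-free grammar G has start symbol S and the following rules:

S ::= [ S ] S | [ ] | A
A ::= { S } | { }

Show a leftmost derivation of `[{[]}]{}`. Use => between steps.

S => [S]S   [S ::= [ S ] S]
[S]S => [A]S   [S ::= A]
[A]S => [{S}]S   [A ::= { S }]
[{S}]S => [{[]}]S   [S ::= [ ]]
[{[]}]S => [{[]}]A   [S ::= A]
[{[]}]A => [{[]}]{}   [A ::= { }]

S=>[S]S=>[A]S=>[{S}]S=>[{[]}]S=>[{[]}]A=>[{[]}]{}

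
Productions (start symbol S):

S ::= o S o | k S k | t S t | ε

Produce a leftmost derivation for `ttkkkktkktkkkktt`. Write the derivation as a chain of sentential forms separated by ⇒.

S ⇒ tSt   [S ::= t S t]
tSt ⇒ ttStt   [S ::= t S t]
ttStt ⇒ ttkSktt   [S ::= k S k]
ttkSktt ⇒ ttkkSkktt   [S ::= k S k]
ttkkSkktt ⇒ ttkkkSkkktt   [S ::= k S k]
ttkkkSkkktt ⇒ ttkkkkSkkkktt   [S ::= k S k]
ttkkkkSkkkktt ⇒ ttkkkktStkkkktt   [S ::= t S t]
ttkkkktStkkkktt ⇒ ttkkkktkSktkkkktt   [S ::= k S k]
ttkkkktkSktkkkktt ⇒ ttkkkktkktkkkktt   [S ::= ε]

S ⇒ tSt ⇒ ttStt ⇒ ttkSktt ⇒ ttkkSkktt ⇒ ttkkkSkkktt ⇒ ttkkkkSkkkktt ⇒ ttkkkktStkkkktt ⇒ ttkkkktkSktkkkktt ⇒ ttkkkktkktkkkktt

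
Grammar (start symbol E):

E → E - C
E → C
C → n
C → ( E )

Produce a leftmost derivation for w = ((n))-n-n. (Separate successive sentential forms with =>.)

E => E-C   [E → E - C]
E-C => E-C-C   [E → E - C]
E-C-C => C-C-C   [E → C]
C-C-C => (E)-C-C   [C → ( E )]
(E)-C-C => (C)-C-C   [E → C]
(C)-C-C => ((E))-C-C   [C → ( E )]
((E))-C-C => ((C))-C-C   [E → C]
((C))-C-C => ((n))-C-C   [C → n]
((n))-C-C => ((n))-n-C   [C → n]
((n))-n-C => ((n))-n-n   [C → n]

E => E-C => E-C-C => C-C-C => (E)-C-C => (C)-C-C => ((E))-C-C => ((C))-C-C => ((n))-C-C => ((n))-n-C => ((n))-n-n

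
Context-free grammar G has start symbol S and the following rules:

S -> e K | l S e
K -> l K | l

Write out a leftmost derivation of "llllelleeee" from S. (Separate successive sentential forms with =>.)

S => lSe => llSee => lllSeee => llllSeeee => lllleKeeee => llllelKeeee => llllelleeee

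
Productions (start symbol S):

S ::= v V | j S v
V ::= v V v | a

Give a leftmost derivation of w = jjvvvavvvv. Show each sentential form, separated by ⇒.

S ⇒ jSv ⇒ jjSvv ⇒ jjvVvv ⇒ jjvvVvvv ⇒ jjvvvVvvvv ⇒ jjvvvavvvv

S ⇒ jSv   [S ::= j S v]
jSv ⇒ jjSvv   [S ::= j S v]
jjSvv ⇒ jjvVvv   [S ::= v V]
jjvVvv ⇒ jjvvVvvv   [V ::= v V v]
jjvvVvvv ⇒ jjvvvVvvvv   [V ::= v V v]
jjvvvVvvvv ⇒ jjvvvavvvv   [V ::= a]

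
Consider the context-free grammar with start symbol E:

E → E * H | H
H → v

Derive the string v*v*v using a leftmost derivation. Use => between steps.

E => E*H => E*H*H => H*H*H => v*H*H => v*v*H => v*v*v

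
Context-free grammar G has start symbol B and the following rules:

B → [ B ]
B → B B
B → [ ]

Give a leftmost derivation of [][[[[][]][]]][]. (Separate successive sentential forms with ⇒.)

B⇒BB⇒BBB⇒[]BB⇒[][B]B⇒[][[B]]B⇒[][[BB]]B⇒[][[[B]B]]B⇒[][[[BB]B]]B⇒[][[[[]B]B]]B⇒[][[[[][]]B]]B⇒[][[[[][]][]]]B⇒[][[[[][]][]]][]

B ⇒ BB   [B → B B]
BB ⇒ BBB   [B → B B]
BBB ⇒ []BB   [B → [ ]]
[]BB ⇒ [][B]B   [B → [ B ]]
[][B]B ⇒ [][[B]]B   [B → [ B ]]
[][[B]]B ⇒ [][[BB]]B   [B → B B]
[][[BB]]B ⇒ [][[[B]B]]B   [B → [ B ]]
[][[[B]B]]B ⇒ [][[[BB]B]]B   [B → B B]
[][[[BB]B]]B ⇒ [][[[[]B]B]]B   [B → [ ]]
[][[[[]B]B]]B ⇒ [][[[[][]]B]]B   [B → [ ]]
[][[[[][]]B]]B ⇒ [][[[[][]][]]]B   [B → [ ]]
[][[[[][]][]]]B ⇒ [][[[[][]][]]][]   [B → [ ]]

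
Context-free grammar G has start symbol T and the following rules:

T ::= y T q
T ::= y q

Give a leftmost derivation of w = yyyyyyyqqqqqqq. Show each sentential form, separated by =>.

T => yTq => yyTqq => yyyTqqq => yyyyTqqqq => yyyyyTqqqqq => yyyyyyTqqqqqq => yyyyyyyqqqqqqq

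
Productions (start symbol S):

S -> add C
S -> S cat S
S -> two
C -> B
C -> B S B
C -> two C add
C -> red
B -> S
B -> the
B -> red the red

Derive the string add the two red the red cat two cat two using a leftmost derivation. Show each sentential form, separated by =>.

S => S cat S => S cat S cat S => add C cat S cat S => add B S B cat S cat S => add the S B cat S cat S => add the two B cat S cat S => add the two red the red cat S cat S => add the two red the red cat two cat S => add the two red the red cat two cat two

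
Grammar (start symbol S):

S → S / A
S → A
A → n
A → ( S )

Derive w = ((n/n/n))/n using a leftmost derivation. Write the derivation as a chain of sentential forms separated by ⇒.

S ⇒ S/A   [S → S / A]
S/A ⇒ A/A   [S → A]
A/A ⇒ (S)/A   [A → ( S )]
(S)/A ⇒ (A)/A   [S → A]
(A)/A ⇒ ((S))/A   [A → ( S )]
((S))/A ⇒ ((S/A))/A   [S → S / A]
((S/A))/A ⇒ ((S/A/A))/A   [S → S / A]
((S/A/A))/A ⇒ ((A/A/A))/A   [S → A]
((A/A/A))/A ⇒ ((n/A/A))/A   [A → n]
((n/A/A))/A ⇒ ((n/n/A))/A   [A → n]
((n/n/A))/A ⇒ ((n/n/n))/A   [A → n]
((n/n/n))/A ⇒ ((n/n/n))/n   [A → n]

S⇒S/A⇒A/A⇒(S)/A⇒(A)/A⇒((S))/A⇒((S/A))/A⇒((S/A/A))/A⇒((A/A/A))/A⇒((n/A/A))/A⇒((n/n/A))/A⇒((n/n/n))/A⇒((n/n/n))/n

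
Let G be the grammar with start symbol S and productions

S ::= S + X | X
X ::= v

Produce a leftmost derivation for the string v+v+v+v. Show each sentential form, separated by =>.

S => S+X   [S ::= S + X]
S+X => S+X+X   [S ::= S + X]
S+X+X => S+X+X+X   [S ::= S + X]
S+X+X+X => X+X+X+X   [S ::= X]
X+X+X+X => v+X+X+X   [X ::= v]
v+X+X+X => v+v+X+X   [X ::= v]
v+v+X+X => v+v+v+X   [X ::= v]
v+v+v+X => v+v+v+v   [X ::= v]

S => S+X => S+X+X => S+X+X+X => X+X+X+X => v+X+X+X => v+v+X+X => v+v+v+X => v+v+v+v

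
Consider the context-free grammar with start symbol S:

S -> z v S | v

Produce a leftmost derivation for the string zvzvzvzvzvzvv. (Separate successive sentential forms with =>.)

S => zvS   [S -> z v S]
zvS => zvzvS   [S -> z v S]
zvzvS => zvzvzvS   [S -> z v S]
zvzvzvS => zvzvzvzvS   [S -> z v S]
zvzvzvzvS => zvzvzvzvzvS   [S -> z v S]
zvzvzvzvzvS => zvzvzvzvzvzvS   [S -> z v S]
zvzvzvzvzvzvS => zvzvzvzvzvzvv   [S -> v]

S => zvS => zvzvS => zvzvzvS => zvzvzvzvS => zvzvzvzvzvS => zvzvzvzvzvzvS => zvzvzvzvzvzvv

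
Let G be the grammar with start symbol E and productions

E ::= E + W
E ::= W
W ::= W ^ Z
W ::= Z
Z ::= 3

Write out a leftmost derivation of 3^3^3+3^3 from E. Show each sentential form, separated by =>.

E => E+W => W+W => W^Z+W => W^Z^Z+W => Z^Z^Z+W => 3^Z^Z+W => 3^3^Z+W => 3^3^3+W => 3^3^3+W^Z => 3^3^3+Z^Z => 3^3^3+3^Z => 3^3^3+3^3

E => E+W   [E ::= E + W]
E+W => W+W   [E ::= W]
W+W => W^Z+W   [W ::= W ^ Z]
W^Z+W => W^Z^Z+W   [W ::= W ^ Z]
W^Z^Z+W => Z^Z^Z+W   [W ::= Z]
Z^Z^Z+W => 3^Z^Z+W   [Z ::= 3]
3^Z^Z+W => 3^3^Z+W   [Z ::= 3]
3^3^Z+W => 3^3^3+W   [Z ::= 3]
3^3^3+W => 3^3^3+W^Z   [W ::= W ^ Z]
3^3^3+W^Z => 3^3^3+Z^Z   [W ::= Z]
3^3^3+Z^Z => 3^3^3+3^Z   [Z ::= 3]
3^3^3+3^Z => 3^3^3+3^3   [Z ::= 3]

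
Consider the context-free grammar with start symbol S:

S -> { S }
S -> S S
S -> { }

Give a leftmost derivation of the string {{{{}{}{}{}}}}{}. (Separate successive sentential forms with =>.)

S=>SS=>{S}S=>{{S}}S=>{{{S}}}S=>{{{SS}}}S=>{{{SSS}}}S=>{{{SSSS}}}S=>{{{{}SSS}}}S=>{{{{}{}SS}}}S=>{{{{}{}{}S}}}S=>{{{{}{}{}{}}}}S=>{{{{}{}{}{}}}}{}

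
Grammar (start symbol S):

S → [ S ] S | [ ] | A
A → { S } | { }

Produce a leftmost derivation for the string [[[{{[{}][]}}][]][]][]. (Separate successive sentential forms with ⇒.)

S ⇒ [S]S   [S → [ S ] S]
[S]S ⇒ [[S]S]S   [S → [ S ] S]
[[S]S]S ⇒ [[[S]S]S]S   [S → [ S ] S]
[[[S]S]S]S ⇒ [[[A]S]S]S   [S → A]
[[[A]S]S]S ⇒ [[[{S}]S]S]S   [A → { S }]
[[[{S}]S]S]S ⇒ [[[{A}]S]S]S   [S → A]
[[[{A}]S]S]S ⇒ [[[{{S}}]S]S]S   [A → { S }]
[[[{{S}}]S]S]S ⇒ [[[{{[S]S}}]S]S]S   [S → [ S ] S]
[[[{{[S]S}}]S]S]S ⇒ [[[{{[A]S}}]S]S]S   [S → A]
[[[{{[A]S}}]S]S]S ⇒ [[[{{[{}]S}}]S]S]S   [A → { }]
[[[{{[{}]S}}]S]S]S ⇒ [[[{{[{}][]}}]S]S]S   [S → [ ]]
[[[{{[{}][]}}]S]S]S ⇒ [[[{{[{}][]}}][]]S]S   [S → [ ]]
[[[{{[{}][]}}][]]S]S ⇒ [[[{{[{}][]}}][]][]]S   [S → [ ]]
[[[{{[{}][]}}][]][]]S ⇒ [[[{{[{}][]}}][]][]][]   [S → [ ]]

S ⇒ [S]S ⇒ [[S]S]S ⇒ [[[S]S]S]S ⇒ [[[A]S]S]S ⇒ [[[{S}]S]S]S ⇒ [[[{A}]S]S]S ⇒ [[[{{S}}]S]S]S ⇒ [[[{{[S]S}}]S]S]S ⇒ [[[{{[A]S}}]S]S]S ⇒ [[[{{[{}]S}}]S]S]S ⇒ [[[{{[{}][]}}]S]S]S ⇒ [[[{{[{}][]}}][]]S]S ⇒ [[[{{[{}][]}}][]][]]S ⇒ [[[{{[{}][]}}][]][]][]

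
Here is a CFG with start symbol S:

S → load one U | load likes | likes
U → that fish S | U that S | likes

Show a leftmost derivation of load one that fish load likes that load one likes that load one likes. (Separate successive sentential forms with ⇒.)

S ⇒ load one U   [S → load one U]
load one U ⇒ load one U that S   [U → U that S]
load one U that S ⇒ load one U that S that S   [U → U that S]
load one U that S that S ⇒ load one that fish S that S that S   [U → that fish S]
load one that fish S that S that S ⇒ load one that fish load likes that S that S   [S → load likes]
load one that fish load likes that S that S ⇒ load one that fish load likes that load one U that S   [S → load one U]
load one that fish load likes that load one U that S ⇒ load one that fish load likes that load one likes that S   [U → likes]
load one that fish load likes that load one likes that S ⇒ load one that fish load likes that load one likes that load one U   [S → load one U]
load one that fish load likes that load one likes that load one U ⇒ load one that fish load likes that load one likes that load one likes   [U → likes]

S ⇒ load one U ⇒ load one U that S ⇒ load one U that S that S ⇒ load one that fish S that S that S ⇒ load one that fish load likes that S that S ⇒ load one that fish load likes that load one U that S ⇒ load one that fish load likes that load one likes that S ⇒ load one that fish load likes that load one likes that load one U ⇒ load one that fish load likes that load one likes that load one likes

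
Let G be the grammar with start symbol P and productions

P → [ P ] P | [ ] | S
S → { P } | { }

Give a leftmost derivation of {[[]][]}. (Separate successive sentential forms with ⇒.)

P ⇒ S ⇒ {P} ⇒ {[P]P} ⇒ {[[]]P} ⇒ {[[]][]}

P ⇒ S   [P → S]
S ⇒ {P}   [S → { P }]
{P} ⇒ {[P]P}   [P → [ P ] P]
{[P]P} ⇒ {[[]]P}   [P → [ ]]
{[[]]P} ⇒ {[[]][]}   [P → [ ]]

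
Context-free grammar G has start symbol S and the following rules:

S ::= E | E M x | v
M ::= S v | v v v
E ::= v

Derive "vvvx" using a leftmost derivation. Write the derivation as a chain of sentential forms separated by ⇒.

S ⇒ EMx ⇒ vMx ⇒ vSvx ⇒ vEvx ⇒ vvvx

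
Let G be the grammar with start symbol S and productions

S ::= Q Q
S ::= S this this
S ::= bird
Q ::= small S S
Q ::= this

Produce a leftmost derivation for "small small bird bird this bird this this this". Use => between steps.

S => S this this => Q Q this this => small S S Q this this => small Q Q S Q this this => small small S S Q S Q this this => small small bird S Q S Q this this => small small bird bird Q S Q this this => small small bird bird this S Q this this => small small bird bird this bird Q this this => small small bird bird this bird this this this

S => S this this   [S ::= S this this]
S this this => Q Q this this   [S ::= Q Q]
Q Q this this => small S S Q this this   [Q ::= small S S]
small S S Q this this => small Q Q S Q this this   [S ::= Q Q]
small Q Q S Q this this => small small S S Q S Q this this   [Q ::= small S S]
small small S S Q S Q this this => small small bird S Q S Q this this   [S ::= bird]
small small bird S Q S Q this this => small small bird bird Q S Q this this   [S ::= bird]
small small bird bird Q S Q this this => small small bird bird this S Q this this   [Q ::= this]
small small bird bird this S Q this this => small small bird bird this bird Q this this   [S ::= bird]
small small bird bird this bird Q this this => small small bird bird this bird this this this   [Q ::= this]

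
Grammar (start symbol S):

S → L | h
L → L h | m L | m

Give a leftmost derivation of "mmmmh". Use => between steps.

S => L => mL => mmL => mmLh => mmmLh => mmmmh

S => L   [S → L]
L => mL   [L → m L]
mL => mmL   [L → m L]
mmL => mmLh   [L → L h]
mmLh => mmmLh   [L → m L]
mmmLh => mmmmh   [L → m]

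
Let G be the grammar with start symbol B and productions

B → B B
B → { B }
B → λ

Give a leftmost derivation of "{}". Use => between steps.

B => BB   [B → B B]
BB => BBB   [B → B B]
BBB => BBBB   [B → B B]
BBBB => BBBBB   [B → B B]
BBBBB => {B}BBBB   [B → { B }]
{B}BBBB => {}BBBB   [B → λ]
{}BBBB => {}BBB   [B → λ]
{}BBB => {}BB   [B → λ]
{}BB => {}B   [B → λ]
{}B => {}   [B → λ]

B=>BB=>BBB=>BBBB=>BBBBB=>{B}BBBB=>{}BBBB=>{}BBB=>{}BB=>{}B=>{}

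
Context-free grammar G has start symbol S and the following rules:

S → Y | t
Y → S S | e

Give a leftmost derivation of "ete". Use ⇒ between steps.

S ⇒ Y ⇒ SS ⇒ YS ⇒ SSS ⇒ YSS ⇒ eSS ⇒ etS ⇒ etY ⇒ ete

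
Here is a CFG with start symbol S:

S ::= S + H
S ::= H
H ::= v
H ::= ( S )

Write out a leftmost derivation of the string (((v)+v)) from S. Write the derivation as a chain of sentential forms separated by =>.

S => H   [S ::= H]
H => (S)   [H ::= ( S )]
(S) => (H)   [S ::= H]
(H) => ((S))   [H ::= ( S )]
((S)) => ((S+H))   [S ::= S + H]
((S+H)) => ((H+H))   [S ::= H]
((H+H)) => (((S)+H))   [H ::= ( S )]
(((S)+H)) => (((H)+H))   [S ::= H]
(((H)+H)) => (((v)+H))   [H ::= v]
(((v)+H)) => (((v)+v))   [H ::= v]

S => H => (S) => (H) => ((S)) => ((S+H)) => ((H+H)) => (((S)+H)) => (((H)+H)) => (((v)+H)) => (((v)+v))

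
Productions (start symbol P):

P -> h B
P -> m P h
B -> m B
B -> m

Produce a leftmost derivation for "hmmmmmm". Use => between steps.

P => hB => hmB => hmmB => hmmmB => hmmmmB => hmmmmmB => hmmmmmm

P => hB   [P -> h B]
hB => hmB   [B -> m B]
hmB => hmmB   [B -> m B]
hmmB => hmmmB   [B -> m B]
hmmmB => hmmmmB   [B -> m B]
hmmmmB => hmmmmmB   [B -> m B]
hmmmmmB => hmmmmmm   [B -> m]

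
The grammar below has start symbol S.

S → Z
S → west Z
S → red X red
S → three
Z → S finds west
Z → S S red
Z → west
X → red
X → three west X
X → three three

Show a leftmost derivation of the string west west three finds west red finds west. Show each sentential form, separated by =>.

S => Z => S finds west => west Z finds west => west S S red finds west => west Z S red finds west => west west S red finds west => west west Z red finds west => west west S finds west red finds west => west west three finds west red finds west

S => Z   [S → Z]
Z => S finds west   [Z → S finds west]
S finds west => west Z finds west   [S → west Z]
west Z finds west => west S S red finds west   [Z → S S red]
west S S red finds west => west Z S red finds west   [S → Z]
west Z S red finds west => west west S red finds west   [Z → west]
west west S red finds west => west west Z red finds west   [S → Z]
west west Z red finds west => west west S finds west red finds west   [Z → S finds west]
west west S finds west red finds west => west west three finds west red finds west   [S → three]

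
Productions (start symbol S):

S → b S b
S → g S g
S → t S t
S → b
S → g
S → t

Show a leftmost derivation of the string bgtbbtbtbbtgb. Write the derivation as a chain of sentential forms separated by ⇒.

S ⇒ bSb ⇒ bgSgb ⇒ bgtStgb ⇒ bgtbSbtgb ⇒ bgtbbSbbtgb ⇒ bgtbbtStbbtgb ⇒ bgtbbtbtbbtgb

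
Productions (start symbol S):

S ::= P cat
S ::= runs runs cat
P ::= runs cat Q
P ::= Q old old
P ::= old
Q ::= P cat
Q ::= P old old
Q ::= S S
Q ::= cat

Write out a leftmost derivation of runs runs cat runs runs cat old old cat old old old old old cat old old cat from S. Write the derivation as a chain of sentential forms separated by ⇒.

S ⇒ P cat ⇒ Q old old cat ⇒ S S old old cat ⇒ P cat S old old cat ⇒ Q old old cat S old old cat ⇒ S S old old cat S old old cat ⇒ runs runs cat S old old cat S old old cat ⇒ runs runs cat runs runs cat old old cat S old old cat ⇒ runs runs cat runs runs cat old old cat P cat old old cat ⇒ runs runs cat runs runs cat old old cat Q old old cat old old cat ⇒ runs runs cat runs runs cat old old cat P old old old old cat old old cat ⇒ runs runs cat runs runs cat old old cat old old old old old cat old old cat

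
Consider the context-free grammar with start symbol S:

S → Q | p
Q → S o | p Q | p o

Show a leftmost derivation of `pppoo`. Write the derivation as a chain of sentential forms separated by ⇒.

S⇒Q⇒So⇒Qo⇒pQo⇒ppQo⇒ppSoo⇒pppoo

S ⇒ Q   [S → Q]
Q ⇒ So   [Q → S o]
So ⇒ Qo   [S → Q]
Qo ⇒ pQo   [Q → p Q]
pQo ⇒ ppQo   [Q → p Q]
ppQo ⇒ ppSoo   [Q → S o]
ppSoo ⇒ pppoo   [S → p]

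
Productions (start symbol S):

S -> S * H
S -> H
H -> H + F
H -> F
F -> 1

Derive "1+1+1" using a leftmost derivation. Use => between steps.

S => H => H+F => H+F+F => F+F+F => 1+F+F => 1+1+F => 1+1+1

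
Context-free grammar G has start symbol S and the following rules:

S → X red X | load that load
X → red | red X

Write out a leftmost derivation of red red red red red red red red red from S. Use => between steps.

S => X red X => red red X => red red red X => red red red red X => red red red red red X => red red red red red red X => red red red red red red red X => red red red red red red red red X => red red red red red red red red red

S => X red X   [S → X red X]
X red X => red red X   [X → red]
red red X => red red red X   [X → red X]
red red red X => red red red red X   [X → red X]
red red red red X => red red red red red X   [X → red X]
red red red red red X => red red red red red red X   [X → red X]
red red red red red red X => red red red red red red red X   [X → red X]
red red red red red red red X => red red red red red red red red X   [X → red X]
red red red red red red red red X => red red red red red red red red red   [X → red]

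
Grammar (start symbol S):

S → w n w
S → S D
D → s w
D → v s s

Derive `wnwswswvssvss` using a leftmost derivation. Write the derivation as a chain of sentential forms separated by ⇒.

S ⇒ SD ⇒ SDD ⇒ SDDD ⇒ SDDDD ⇒ wnwDDDD ⇒ wnwswDDD ⇒ wnwswswDD ⇒ wnwswswvssD ⇒ wnwswswvssvss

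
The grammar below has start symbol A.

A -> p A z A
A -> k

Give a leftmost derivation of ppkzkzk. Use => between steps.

A => pAzA   [A -> p A z A]
pAzA => ppAzAzA   [A -> p A z A]
ppAzAzA => ppkzAzA   [A -> k]
ppkzAzA => ppkzkzA   [A -> k]
ppkzkzA => ppkzkzk   [A -> k]

A=>pAzA=>ppAzAzA=>ppkzAzA=>ppkzkzA=>ppkzkzk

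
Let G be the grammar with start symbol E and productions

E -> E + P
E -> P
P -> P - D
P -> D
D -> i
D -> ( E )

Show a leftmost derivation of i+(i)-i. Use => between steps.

E=>E+P=>P+P=>D+P=>i+P=>i+P-D=>i+D-D=>i+(E)-D=>i+(P)-D=>i+(D)-D=>i+(i)-D=>i+(i)-i

E => E+P   [E -> E + P]
E+P => P+P   [E -> P]
P+P => D+P   [P -> D]
D+P => i+P   [D -> i]
i+P => i+P-D   [P -> P - D]
i+P-D => i+D-D   [P -> D]
i+D-D => i+(E)-D   [D -> ( E )]
i+(E)-D => i+(P)-D   [E -> P]
i+(P)-D => i+(D)-D   [P -> D]
i+(D)-D => i+(i)-D   [D -> i]
i+(i)-D => i+(i)-i   [D -> i]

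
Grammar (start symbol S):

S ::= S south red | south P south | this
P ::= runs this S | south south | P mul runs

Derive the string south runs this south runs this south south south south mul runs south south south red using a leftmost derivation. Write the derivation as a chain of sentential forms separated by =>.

S => S south red   [S ::= S south red]
S south red => south P south south red   [S ::= south P south]
south P south south red => south runs this S south south red   [P ::= runs this S]
south runs this S south south red => south runs this south P south south south red   [S ::= south P south]
south runs this south P south south south red => south runs this south P mul runs south south south red   [P ::= P mul runs]
south runs this south P mul runs south south south red => south runs this south runs this S mul runs south south south red   [P ::= runs this S]
south runs this south runs this S mul runs south south south red => south runs this south runs this south P south mul runs south south south red   [S ::= south P south]
south runs this south runs this south P south mul runs south south south red => south runs this south runs this south south south south mul runs south south south red   [P ::= south south]

S => S south red => south P south south red => south runs this S south south red => south runs this south P south south south red => south runs this south P mul runs south south south red => south runs this south runs this S mul runs south south south red => south runs this south runs this south P south mul runs south south south red => south runs this south runs this south south south south mul runs south south south red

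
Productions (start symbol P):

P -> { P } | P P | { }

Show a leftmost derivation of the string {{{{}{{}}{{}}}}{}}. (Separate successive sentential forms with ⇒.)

P ⇒ {P} ⇒ {PP} ⇒ {{P}P} ⇒ {{{P}}P} ⇒ {{{PP}}P} ⇒ {{{PPP}}P} ⇒ {{{{}PP}}P} ⇒ {{{{}{P}P}}P} ⇒ {{{{}{{}}P}}P} ⇒ {{{{}{{}}{P}}}P} ⇒ {{{{}{{}}{{}}}}P} ⇒ {{{{}{{}}{{}}}}{}}

P ⇒ {P}   [P -> { P }]
{P} ⇒ {PP}   [P -> P P]
{PP} ⇒ {{P}P}   [P -> { P }]
{{P}P} ⇒ {{{P}}P}   [P -> { P }]
{{{P}}P} ⇒ {{{PP}}P}   [P -> P P]
{{{PP}}P} ⇒ {{{PPP}}P}   [P -> P P]
{{{PPP}}P} ⇒ {{{{}PP}}P}   [P -> { }]
{{{{}PP}}P} ⇒ {{{{}{P}P}}P}   [P -> { P }]
{{{{}{P}P}}P} ⇒ {{{{}{{}}P}}P}   [P -> { }]
{{{{}{{}}P}}P} ⇒ {{{{}{{}}{P}}}P}   [P -> { P }]
{{{{}{{}}{P}}}P} ⇒ {{{{}{{}}{{}}}}P}   [P -> { }]
{{{{}{{}}{{}}}}P} ⇒ {{{{}{{}}{{}}}}{}}   [P -> { }]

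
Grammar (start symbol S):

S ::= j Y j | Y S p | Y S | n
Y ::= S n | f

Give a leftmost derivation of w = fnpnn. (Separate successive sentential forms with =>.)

S => YS => SnS => YSpnS => fSpnS => fnpnS => fnpnn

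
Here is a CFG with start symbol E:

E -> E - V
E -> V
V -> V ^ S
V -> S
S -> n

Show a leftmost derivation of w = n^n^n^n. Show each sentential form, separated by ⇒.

E ⇒ V ⇒ V^S ⇒ V^S^S ⇒ V^S^S^S ⇒ S^S^S^S ⇒ n^S^S^S ⇒ n^n^S^S ⇒ n^n^n^S ⇒ n^n^n^n

E ⇒ V   [E -> V]
V ⇒ V^S   [V -> V ^ S]
V^S ⇒ V^S^S   [V -> V ^ S]
V^S^S ⇒ V^S^S^S   [V -> V ^ S]
V^S^S^S ⇒ S^S^S^S   [V -> S]
S^S^S^S ⇒ n^S^S^S   [S -> n]
n^S^S^S ⇒ n^n^S^S   [S -> n]
n^n^S^S ⇒ n^n^n^S   [S -> n]
n^n^n^S ⇒ n^n^n^n   [S -> n]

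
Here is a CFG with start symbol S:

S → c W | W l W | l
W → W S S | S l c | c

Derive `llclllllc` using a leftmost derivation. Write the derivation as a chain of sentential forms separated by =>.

S => WlW => WSSlW => WSSSSlW => SlcSSSSlW => llcSSSSlW => llclSSSlW => llcllSSlW => llclllSlW => llclllllW => llclllllc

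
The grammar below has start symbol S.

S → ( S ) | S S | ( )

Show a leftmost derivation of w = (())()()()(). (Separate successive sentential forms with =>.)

S => SS   [S → S S]
SS => SSS   [S → S S]
SSS => SSSS   [S → S S]
SSSS => SSSSS   [S → S S]
SSSSS => (S)SSSS   [S → ( S )]
(S)SSSS => (())SSSS   [S → ( )]
(())SSSS => (())()SSS   [S → ( )]
(())()SSS => (())()()SS   [S → ( )]
(())()()SS => (())()()()S   [S → ( )]
(())()()()S => (())()()()()   [S → ( )]

S => SS => SSS => SSSS => SSSSS => (S)SSSS => (())SSSS => (())()SSS => (())()()SS => (())()()()S => (())()()()()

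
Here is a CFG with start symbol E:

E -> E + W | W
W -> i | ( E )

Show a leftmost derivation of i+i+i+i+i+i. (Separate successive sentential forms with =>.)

E => E+W   [E -> E + W]
E+W => E+W+W   [E -> E + W]
E+W+W => E+W+W+W   [E -> E + W]
E+W+W+W => E+W+W+W+W   [E -> E + W]
E+W+W+W+W => E+W+W+W+W+W   [E -> E + W]
E+W+W+W+W+W => W+W+W+W+W+W   [E -> W]
W+W+W+W+W+W => i+W+W+W+W+W   [W -> i]
i+W+W+W+W+W => i+i+W+W+W+W   [W -> i]
i+i+W+W+W+W => i+i+i+W+W+W   [W -> i]
i+i+i+W+W+W => i+i+i+i+W+W   [W -> i]
i+i+i+i+W+W => i+i+i+i+i+W   [W -> i]
i+i+i+i+i+W => i+i+i+i+i+i   [W -> i]

E => E+W => E+W+W => E+W+W+W => E+W+W+W+W => E+W+W+W+W+W => W+W+W+W+W+W => i+W+W+W+W+W => i+i+W+W+W+W => i+i+i+W+W+W => i+i+i+i+W+W => i+i+i+i+i+W => i+i+i+i+i+i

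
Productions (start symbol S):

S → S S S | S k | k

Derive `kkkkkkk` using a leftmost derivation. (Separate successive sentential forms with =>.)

S=>SSS=>SSSSS=>kSSSS=>kSSSSSS=>kkSSSSS=>kkkSSSS=>kkkkSSS=>kkkkkSS=>kkkkkkS=>kkkkkkk

S => SSS   [S → S S S]
SSS => SSSSS   [S → S S S]
SSSSS => kSSSS   [S → k]
kSSSS => kSSSSSS   [S → S S S]
kSSSSSS => kkSSSSS   [S → k]
kkSSSSS => kkkSSSS   [S → k]
kkkSSSS => kkkkSSS   [S → k]
kkkkSSS => kkkkkSS   [S → k]
kkkkkSS => kkkkkkS   [S → k]
kkkkkkS => kkkkkkk   [S → k]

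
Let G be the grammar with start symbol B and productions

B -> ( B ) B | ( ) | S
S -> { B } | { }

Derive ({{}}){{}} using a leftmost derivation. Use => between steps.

B => (B)B   [B -> ( B ) B]
(B)B => (S)B   [B -> S]
(S)B => ({B})B   [S -> { B }]
({B})B => ({S})B   [B -> S]
({S})B => ({{}})B   [S -> { }]
({{}})B => ({{}})S   [B -> S]
({{}})S => ({{}}){B}   [S -> { B }]
({{}}){B} => ({{}}){S}   [B -> S]
({{}}){S} => ({{}}){{}}   [S -> { }]

B=>(B)B=>(S)B=>({B})B=>({S})B=>({{}})B=>({{}})S=>({{}}){B}=>({{}}){S}=>({{}}){{}}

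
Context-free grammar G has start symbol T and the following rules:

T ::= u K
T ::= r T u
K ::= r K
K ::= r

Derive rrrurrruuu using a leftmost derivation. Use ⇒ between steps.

T ⇒ rTu   [T ::= r T u]
rTu ⇒ rrTuu   [T ::= r T u]
rrTuu ⇒ rrrTuuu   [T ::= r T u]
rrrTuuu ⇒ rrruKuuu   [T ::= u K]
rrruKuuu ⇒ rrrurKuuu   [K ::= r K]
rrrurKuuu ⇒ rrrurrKuuu   [K ::= r K]
rrrurrKuuu ⇒ rrrurrruuu   [K ::= r]

T ⇒ rTu ⇒ rrTuu ⇒ rrrTuuu ⇒ rrruKuuu ⇒ rrrurKuuu ⇒ rrrurrKuuu ⇒ rrrurrruuu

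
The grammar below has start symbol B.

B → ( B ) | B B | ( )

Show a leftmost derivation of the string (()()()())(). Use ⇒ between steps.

B ⇒ BB   [B → B B]
BB ⇒ (B)B   [B → ( B )]
(B)B ⇒ (BB)B   [B → B B]
(BB)B ⇒ (BBB)B   [B → B B]
(BBB)B ⇒ (()BB)B   [B → ( )]
(()BB)B ⇒ (()BBB)B   [B → B B]
(()BBB)B ⇒ (()()BB)B   [B → ( )]
(()()BB)B ⇒ (()()()B)B   [B → ( )]
(()()()B)B ⇒ (()()()())B   [B → ( )]
(()()()())B ⇒ (()()()())()   [B → ( )]

B ⇒ BB ⇒ (B)B ⇒ (BB)B ⇒ (BBB)B ⇒ (()BB)B ⇒ (()BBB)B ⇒ (()()BB)B ⇒ (()()()B)B ⇒ (()()()())B ⇒ (()()()())()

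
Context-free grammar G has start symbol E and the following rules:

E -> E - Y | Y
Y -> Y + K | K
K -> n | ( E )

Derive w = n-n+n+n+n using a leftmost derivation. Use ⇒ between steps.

E ⇒ E-Y   [E -> E - Y]
E-Y ⇒ Y-Y   [E -> Y]
Y-Y ⇒ K-Y   [Y -> K]
K-Y ⇒ n-Y   [K -> n]
n-Y ⇒ n-Y+K   [Y -> Y + K]
n-Y+K ⇒ n-Y+K+K   [Y -> Y + K]
n-Y+K+K ⇒ n-Y+K+K+K   [Y -> Y + K]
n-Y+K+K+K ⇒ n-K+K+K+K   [Y -> K]
n-K+K+K+K ⇒ n-n+K+K+K   [K -> n]
n-n+K+K+K ⇒ n-n+n+K+K   [K -> n]
n-n+n+K+K ⇒ n-n+n+n+K   [K -> n]
n-n+n+n+K ⇒ n-n+n+n+n   [K -> n]

E ⇒ E-Y ⇒ Y-Y ⇒ K-Y ⇒ n-Y ⇒ n-Y+K ⇒ n-Y+K+K ⇒ n-Y+K+K+K ⇒ n-K+K+K+K ⇒ n-n+K+K+K ⇒ n-n+n+K+K ⇒ n-n+n+n+K ⇒ n-n+n+n+n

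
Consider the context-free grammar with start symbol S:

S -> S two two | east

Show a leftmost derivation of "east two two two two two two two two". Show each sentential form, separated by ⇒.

S ⇒ S two two ⇒ S two two two two ⇒ S two two two two two two ⇒ S two two two two two two two two ⇒ east two two two two two two two two

S ⇒ S two two   [S -> S two two]
S two two ⇒ S two two two two   [S -> S two two]
S two two two two ⇒ S two two two two two two   [S -> S two two]
S two two two two two two ⇒ S two two two two two two two two   [S -> S two two]
S two two two two two two two two ⇒ east two two two two two two two two   [S -> east]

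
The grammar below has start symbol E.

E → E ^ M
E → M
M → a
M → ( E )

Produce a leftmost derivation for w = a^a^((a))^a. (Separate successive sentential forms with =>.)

E => E^M => E^M^M => E^M^M^M => M^M^M^M => a^M^M^M => a^a^M^M => a^a^(E)^M => a^a^(M)^M => a^a^((E))^M => a^a^((M))^M => a^a^((a))^M => a^a^((a))^a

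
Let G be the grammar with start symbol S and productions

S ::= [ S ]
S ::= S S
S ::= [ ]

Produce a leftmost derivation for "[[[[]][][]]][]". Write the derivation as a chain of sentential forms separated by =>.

S => SS => [S]S => [[S]]S => [[SS]]S => [[SSS]]S => [[[S]SS]]S => [[[[]]SS]]S => [[[[]][]S]]S => [[[[]][][]]]S => [[[[]][][]]][]

S => SS   [S ::= S S]
SS => [S]S   [S ::= [ S ]]
[S]S => [[S]]S   [S ::= [ S ]]
[[S]]S => [[SS]]S   [S ::= S S]
[[SS]]S => [[SSS]]S   [S ::= S S]
[[SSS]]S => [[[S]SS]]S   [S ::= [ S ]]
[[[S]SS]]S => [[[[]]SS]]S   [S ::= [ ]]
[[[[]]SS]]S => [[[[]][]S]]S   [S ::= [ ]]
[[[[]][]S]]S => [[[[]][][]]]S   [S ::= [ ]]
[[[[]][][]]]S => [[[[]][][]]][]   [S ::= [ ]]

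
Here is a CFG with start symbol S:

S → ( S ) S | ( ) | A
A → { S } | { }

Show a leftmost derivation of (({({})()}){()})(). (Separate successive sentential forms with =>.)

S => (S)S => ((S)S)S => ((A)S)S => (({S})S)S => (({(S)S})S)S => (({(A)S})S)S => (({({})S})S)S => (({({})()})S)S => (({({})()})A)S => (({({})()}){S})S => (({({})()}){()})S => (({({})()}){()})()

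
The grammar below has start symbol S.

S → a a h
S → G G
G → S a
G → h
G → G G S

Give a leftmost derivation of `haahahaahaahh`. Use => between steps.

S => GG => GGSG => hGSG => hGGSSG => hSaGSSG => haahaGSSG => haahahSSG => haahahaahSG => haahahaahaahG => haahahaahaahh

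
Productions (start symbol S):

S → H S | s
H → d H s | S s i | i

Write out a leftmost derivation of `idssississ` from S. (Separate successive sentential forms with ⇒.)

S ⇒ HS ⇒ iS ⇒ iHS ⇒ idHsS ⇒ idSsisS ⇒ idHSsisS ⇒ idSsiSsisS ⇒ idssiSsisS ⇒ idssissisS ⇒ idssississ

S ⇒ HS   [S → H S]
HS ⇒ iS   [H → i]
iS ⇒ iHS   [S → H S]
iHS ⇒ idHsS   [H → d H s]
idHsS ⇒ idSsisS   [H → S s i]
idSsisS ⇒ idHSsisS   [S → H S]
idHSsisS ⇒ idSsiSsisS   [H → S s i]
idSsiSsisS ⇒ idssiSsisS   [S → s]
idssiSsisS ⇒ idssissisS   [S → s]
idssissisS ⇒ idssississ   [S → s]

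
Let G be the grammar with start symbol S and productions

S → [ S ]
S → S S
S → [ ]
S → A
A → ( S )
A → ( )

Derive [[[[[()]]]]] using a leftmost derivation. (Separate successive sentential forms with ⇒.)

S⇒[S]⇒[[S]]⇒[[[S]]]⇒[[[[S]]]]⇒[[[[[S]]]]]⇒[[[[[A]]]]]⇒[[[[[()]]]]]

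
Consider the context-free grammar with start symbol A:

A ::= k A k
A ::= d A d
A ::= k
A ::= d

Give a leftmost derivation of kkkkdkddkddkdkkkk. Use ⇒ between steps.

A ⇒ kAk ⇒ kkAkk ⇒ kkkAkkk ⇒ kkkkAkkkk ⇒ kkkkdAdkkkk ⇒ kkkkdkAkdkkkk ⇒ kkkkdkdAdkdkkkk ⇒ kkkkdkddAddkdkkkk ⇒ kkkkdkddkddkdkkkk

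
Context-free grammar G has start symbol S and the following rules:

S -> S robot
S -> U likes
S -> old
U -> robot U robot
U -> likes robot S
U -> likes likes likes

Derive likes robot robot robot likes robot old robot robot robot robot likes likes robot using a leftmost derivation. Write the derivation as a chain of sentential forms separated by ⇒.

S ⇒ S robot ⇒ U likes robot ⇒ likes robot S likes robot ⇒ likes robot U likes likes robot ⇒ likes robot robot U robot likes likes robot ⇒ likes robot robot robot U robot robot likes likes robot ⇒ likes robot robot robot likes robot S robot robot likes likes robot ⇒ likes robot robot robot likes robot S robot robot robot likes likes robot ⇒ likes robot robot robot likes robot S robot robot robot robot likes likes robot ⇒ likes robot robot robot likes robot old robot robot robot robot likes likes robot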